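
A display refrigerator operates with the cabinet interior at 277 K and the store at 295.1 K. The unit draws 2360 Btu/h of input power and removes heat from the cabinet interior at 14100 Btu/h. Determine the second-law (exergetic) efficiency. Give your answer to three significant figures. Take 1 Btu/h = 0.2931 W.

COP_actual = Q̇_C/Ẇ = 14100/2360 = 5.975.
The reservoir spacing is ΔT = 295.1 − 277 = 18.10 K.
COP_Carnot = T_C/ΔT = 277.00/18.10 = 15.30.
η_II = COP_actual/COP_Carnot = 5.975/15.30 = 0.3904.

0.390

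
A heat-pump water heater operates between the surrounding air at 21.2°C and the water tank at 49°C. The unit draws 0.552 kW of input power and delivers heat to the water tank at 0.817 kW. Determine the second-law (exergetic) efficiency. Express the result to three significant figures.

COP_actual = Q̇_H/Ẇ = 0.8170/0.5520 = 1.480.
In absolute terms T_C = 294.35 K and T_H = 322.15 K, so ΔT = 27.80 K.
COP_Carnot = T_H/ΔT = 322.15/27.80 = 11.59.
η_II = COP_actual/COP_Carnot = 1.480/11.59 = 0.1277.

0.128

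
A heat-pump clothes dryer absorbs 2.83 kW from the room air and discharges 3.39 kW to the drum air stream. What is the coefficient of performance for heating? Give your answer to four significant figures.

6.054

The first law gives Q̇_H = Q̇_C + Ẇ, so the three rates are Q̇_C = 2.830, Q̇_H = 3.390, Ẇ = 0.5600 kW.
COP_HP = Q̇_H/Ẇ = 3.390/0.5600 = 6.054.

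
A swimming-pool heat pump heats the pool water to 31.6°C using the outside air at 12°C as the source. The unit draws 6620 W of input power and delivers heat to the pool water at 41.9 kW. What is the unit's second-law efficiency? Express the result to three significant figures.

0.407

Converting, Q̇_H = 41.90 kW = 41900 W, so COP_actual = Q̇_H/Ẇ = 41900/6620 = 6.329.
In absolute terms T_C = 285.15 K and T_H = 304.75 K, so ΔT = 19.60 K.
COP_Carnot = T_H/ΔT = 304.75/19.60 = 15.55.
η_II = COP_actual/COP_Carnot = 6.329/15.55 = 0.4071.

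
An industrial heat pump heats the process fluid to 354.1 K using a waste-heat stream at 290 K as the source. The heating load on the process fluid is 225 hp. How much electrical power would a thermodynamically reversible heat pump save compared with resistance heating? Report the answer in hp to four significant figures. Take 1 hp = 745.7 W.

The reservoir spacing is ΔT = 354.1 − 290 = 64.10 K.
COP_Carnot = T_H/ΔT = 354.10/64.10 = 5.524.
Resistance heating needs Ẇ_res = Q̇_H = 225.0 hp; the reversible heat pump needs only Ẇ_hp = Q̇_H/COP = 40.73 hp.
Saving = 225.0 − 40.73 = 184.3 hp.

184.3 hp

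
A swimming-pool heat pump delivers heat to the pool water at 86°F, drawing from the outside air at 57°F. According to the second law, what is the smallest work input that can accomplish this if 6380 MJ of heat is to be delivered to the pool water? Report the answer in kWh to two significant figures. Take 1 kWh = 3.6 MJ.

In absolute terms T_C = 287.04 K and T_H = 303.15 K, so ΔT = 16.11 K.
The reversible limit is COP_HP = T_H/ΔT = 18.82, so W_min = Q_H/COP = Q_H·ΔT/T_H.
W_min = 6380 × 16.11/303.15 = 339.1 MJ = 94.19 kWh.

94 kWh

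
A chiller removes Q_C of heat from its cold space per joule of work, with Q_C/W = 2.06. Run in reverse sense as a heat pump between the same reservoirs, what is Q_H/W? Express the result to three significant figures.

The first law on one cycle gives Q_H = Q_C + W, so Q_H/W = Q_C/W + 1.
COP_HP = COP_R + 1 = 2.06 + 1 = 3.06.

3.06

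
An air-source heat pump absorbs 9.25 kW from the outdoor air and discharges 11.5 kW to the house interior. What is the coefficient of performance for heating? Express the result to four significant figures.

5.111

The first law gives Q̇_H = Q̇_C + Ẇ, so the three rates are Q̇_C = 9.250, Q̇_H = 11.50, Ẇ = 2.250 kW.
COP_HP = Q̇_H/Ẇ = 11.50/2.250 = 5.111.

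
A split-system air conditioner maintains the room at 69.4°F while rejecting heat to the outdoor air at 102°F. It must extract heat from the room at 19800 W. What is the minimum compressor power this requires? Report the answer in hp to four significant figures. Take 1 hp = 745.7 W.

In absolute terms T_C = 293.93 K and T_H = 312.04 K, so ΔT = 18.11 K.
COP_Carnot = T_C/ΔT = 293.93/18.11 = 16.23.
Ẇ_min = Q̇/COP_Carnot = 19800/16.23 = 1220 W = 1.636 hp.

1.636 hp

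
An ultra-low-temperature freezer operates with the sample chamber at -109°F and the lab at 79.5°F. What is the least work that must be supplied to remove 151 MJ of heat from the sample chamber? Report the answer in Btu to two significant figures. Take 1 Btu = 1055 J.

In absolute terms T_C = 194.82 K and T_H = 299.54 K, so ΔT = 104.7 K.
The reversible limit is COP_R = T_C/ΔT = 1.860, so W_min = Q_C/COP = Q_C·ΔT/T_C.
W_min = 151.0 × 104.7/194.82 = 81.17 MJ = 76940 Btu.

77000 Btu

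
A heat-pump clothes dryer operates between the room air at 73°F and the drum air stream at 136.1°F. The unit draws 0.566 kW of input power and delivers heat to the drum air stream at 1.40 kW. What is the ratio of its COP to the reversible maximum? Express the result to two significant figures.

0.26

COP_actual = Q̇_H/Ẇ = 1.400/0.5660 = 2.473.
In absolute terms T_C = 295.93 K and T_H = 330.98 K, so ΔT = 35.06 K.
COP_Carnot = T_H/ΔT = 330.98/35.06 = 9.442.
η_II = COP_actual/COP_Carnot = 2.473/9.442 = 0.2620.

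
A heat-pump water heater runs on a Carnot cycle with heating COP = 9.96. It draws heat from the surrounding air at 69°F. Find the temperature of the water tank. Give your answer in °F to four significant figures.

COP_HP = T_H/(T_H − T_C) rearranges to T_H = COP·T_C/(COP − 1).
With T_C = 293.71 K, T_H = 9.96 × 293.71/8.960 = 326.49 K.
Converting, 326.49 K = 128.00°F.

128.0 °F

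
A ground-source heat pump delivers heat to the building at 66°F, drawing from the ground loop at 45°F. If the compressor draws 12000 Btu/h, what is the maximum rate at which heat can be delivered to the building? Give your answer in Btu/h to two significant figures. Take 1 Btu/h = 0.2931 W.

In absolute terms T_C = 280.37 K and T_H = 292.04 K, so ΔT = 11.67 K.
COP_Carnot = T_H/ΔT = 292.04/11.67 = 25.03.
Q̇_max = COP_Carnot × Ẇ = 25.03 × 12000 Btu/h = 300400 Btu/h.

300000 Btu/h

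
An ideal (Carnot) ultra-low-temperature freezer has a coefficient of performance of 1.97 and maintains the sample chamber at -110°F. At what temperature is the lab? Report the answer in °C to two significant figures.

20 °C

COP_R = T_C/(T_H − T_C) gives T_H − T_C = T_C/COP.
With T_C = 194.26 K, T_H = 194.26 × (1 + 1/1.97) = 292.87 K.
Converting, 292.87 K = 19.72°C.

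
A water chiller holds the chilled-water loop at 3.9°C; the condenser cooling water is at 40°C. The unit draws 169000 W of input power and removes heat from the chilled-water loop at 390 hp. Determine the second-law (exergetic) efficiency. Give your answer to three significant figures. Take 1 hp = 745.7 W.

Converting, Q̇_C = 390.0 hp = 290800 W, so COP_actual = Q̇_C/Ẇ = 290800/169000 = 1.721.
In absolute terms T_C = 277.05 K and T_H = 313.15 K, so ΔT = 36.10 K.
COP_Carnot = T_C/ΔT = 277.05/36.10 = 7.675.
η_II = COP_actual/COP_Carnot = 1.721/7.675 = 0.2242.

0.224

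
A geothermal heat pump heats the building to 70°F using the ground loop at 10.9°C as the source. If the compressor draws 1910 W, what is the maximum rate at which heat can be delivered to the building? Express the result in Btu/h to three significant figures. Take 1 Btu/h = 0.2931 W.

188000 Btu/h

In absolute terms T_C = 284.05 K and T_H = 294.26 K, so ΔT = 10.21 K.
COP_Carnot = T_H/ΔT = 294.26/10.21 = 28.82.
Q̇_max = COP_Carnot × Ẇ = 28.82 × 1910 W = 55040 W = 187800 Btu/h.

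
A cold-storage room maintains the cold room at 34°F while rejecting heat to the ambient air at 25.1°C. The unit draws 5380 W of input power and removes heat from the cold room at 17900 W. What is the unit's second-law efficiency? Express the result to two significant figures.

COP_actual = Q̇_C/Ẇ = 17900/5380 = 3.327.
In absolute terms T_C = 274.26 K and T_H = 298.25 K, so ΔT = 23.99 K.
COP_Carnot = T_C/ΔT = 274.26/23.99 = 11.43.
η_II = COP_actual/COP_Carnot = 3.327/11.43 = 0.2910.

0.29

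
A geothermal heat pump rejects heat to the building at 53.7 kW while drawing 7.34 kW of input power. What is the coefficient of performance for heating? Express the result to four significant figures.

The first law gives Q̇_H = Q̇_C + Ẇ, so the three rates are Q̇_C = 46.36, Q̇_H = 53.70, Ẇ = 7.340 kW.
COP_HP = Q̇_H/Ẇ = 53.70/7.340 = 7.316.

7.316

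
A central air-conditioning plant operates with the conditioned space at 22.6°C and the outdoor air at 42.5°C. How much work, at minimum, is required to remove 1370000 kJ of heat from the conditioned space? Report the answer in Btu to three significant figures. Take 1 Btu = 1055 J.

87400 Btu

In absolute terms T_C = 295.75 K and T_H = 315.65 K, so ΔT = 19.90 K.
The reversible limit is COP_R = T_C/ΔT = 14.86, so W_min = Q_C/COP = Q_C·ΔT/T_C.
W_min = 1370000 × 19.90/295.75 = 92180 kJ = 87380 Btu.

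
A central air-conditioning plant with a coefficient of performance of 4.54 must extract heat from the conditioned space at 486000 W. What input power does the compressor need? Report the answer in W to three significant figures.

107000 W

Ẇ = Q̇_C/COP = 486000/4.54 = 107000 W.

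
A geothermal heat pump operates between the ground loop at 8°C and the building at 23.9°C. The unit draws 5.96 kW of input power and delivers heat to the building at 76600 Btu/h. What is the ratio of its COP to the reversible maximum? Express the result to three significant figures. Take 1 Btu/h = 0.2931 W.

Converting, Q̇_H = 76600 Btu/h = 22.45 kW, so COP_actual = Q̇_H/Ẇ = 22.45/5.960 = 3.767.
In absolute terms T_C = 281.15 K and T_H = 297.05 K, so ΔT = 15.90 K.
COP_Carnot = T_H/ΔT = 297.05/15.90 = 18.68.
η_II = COP_actual/COP_Carnot = 3.767/18.68 = 0.2016.

0.202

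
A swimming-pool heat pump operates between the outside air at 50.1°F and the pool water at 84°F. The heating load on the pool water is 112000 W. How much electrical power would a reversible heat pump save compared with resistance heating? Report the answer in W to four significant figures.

In absolute terms T_C = 283.21 K and T_H = 302.04 K, so ΔT = 18.83 K.
COP_Carnot = T_H/ΔT = 302.04/18.83 = 16.04.
Resistance heating needs Ẇ_res = Q̇_H = 112000 W; the reversible heat pump needs only Ẇ_hp = Q̇_H/COP = 6984 W.
Saving = 112000 − 6984 = 105000 W.

105000 W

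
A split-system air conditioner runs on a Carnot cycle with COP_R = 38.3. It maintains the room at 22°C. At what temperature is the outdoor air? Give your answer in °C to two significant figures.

30 °C

COP_R = T_C/(T_H − T_C) gives T_H − T_C = T_C/COP.
With T_C = 295.15 K, T_H = 295.15 × (1 + 1/38.3) = 302.86 K.
Converting, 302.86 K = 29.71°C.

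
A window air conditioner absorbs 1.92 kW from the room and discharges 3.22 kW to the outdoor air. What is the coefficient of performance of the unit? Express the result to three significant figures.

1.48

The first law gives Q̇_H = Q̇_C + Ẇ, so the three rates are Q̇_C = 1.920, Q̇_H = 3.220, Ẇ = 1.300 kW.
COP_R = Q̇_C/Ẇ = 1.920/1.300 = 1.477.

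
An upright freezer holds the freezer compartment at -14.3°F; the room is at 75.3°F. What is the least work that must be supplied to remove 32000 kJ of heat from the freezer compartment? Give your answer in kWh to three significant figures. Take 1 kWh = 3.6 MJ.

In absolute terms T_C = 247.43 K and T_H = 297.21 K, so ΔT = 49.78 K.
The reversible limit is COP_R = T_C/ΔT = 4.971, so W_min = Q_C/COP = Q_C·ΔT/T_C.
W_min = 32000 × 49.78/247.43 = 6438 kJ = 1.788 kWh.

1.79 kWh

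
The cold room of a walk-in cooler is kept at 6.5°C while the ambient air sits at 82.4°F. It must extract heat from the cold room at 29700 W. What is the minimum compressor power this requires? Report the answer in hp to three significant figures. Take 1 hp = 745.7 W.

3.06 hp

In absolute terms T_C = 279.65 K and T_H = 301.15 K, so ΔT = 21.50 K.
COP_Carnot = T_C/ΔT = 279.65/21.50 = 13.01.
Ẇ_min = Q̇/COP_Carnot = 29700/13.01 = 2283 W = 3.062 hp.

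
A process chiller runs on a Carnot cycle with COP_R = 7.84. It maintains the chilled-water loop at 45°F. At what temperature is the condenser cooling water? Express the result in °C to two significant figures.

43 °C

COP_R = T_C/(T_H − T_C) gives T_H − T_C = T_C/COP.
With T_C = 280.37 K, T_H = 280.37 × (1 + 1/7.84) = 316.13 K.
Converting, 316.13 K = 42.98°C.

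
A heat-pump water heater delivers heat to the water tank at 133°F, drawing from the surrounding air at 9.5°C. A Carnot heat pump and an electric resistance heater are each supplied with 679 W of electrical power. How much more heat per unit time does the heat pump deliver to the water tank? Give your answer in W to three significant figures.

4120 W

In absolute terms T_C = 282.65 K and T_H = 329.26 K, so ΔT = 46.61 K.
COP_Carnot = T_H/ΔT = 329.26/46.61 = 7.064.
The heat pump delivers Q̇_H = COP × Ẇ = 4796 W; the resistance heater delivers Ẇ = 679.0 W.
Extra = (COP − 1)·Ẇ = 4117 W.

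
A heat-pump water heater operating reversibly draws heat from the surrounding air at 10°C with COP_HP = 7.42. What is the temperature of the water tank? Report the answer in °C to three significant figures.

54.1 °C

COP_HP = T_H/(T_H − T_C) rearranges to T_H = COP·T_C/(COP − 1).
With T_C = 283.15 K, T_H = 7.42 × 283.15/6.420 = 327.25 K.
Converting, 327.25 K = 54.10°C.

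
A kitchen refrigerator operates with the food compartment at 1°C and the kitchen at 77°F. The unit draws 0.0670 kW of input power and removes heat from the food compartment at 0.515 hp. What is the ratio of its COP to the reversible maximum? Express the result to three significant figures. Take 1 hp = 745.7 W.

Converting, Q̇_C = 0.5150 hp = 0.3840 kW, so COP_actual = Q̇_C/Ẇ = 0.3840/0.06700 = 5.732.
In absolute terms T_C = 274.15 K and T_H = 298.15 K, so ΔT = 24.00 K.
COP_Carnot = T_C/ΔT = 274.15/24.00 = 11.42.
η_II = COP_actual/COP_Carnot = 5.732/11.42 = 0.5018.

0.502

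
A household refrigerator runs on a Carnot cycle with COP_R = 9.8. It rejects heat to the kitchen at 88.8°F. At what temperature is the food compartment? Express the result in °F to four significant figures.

38.02 °F

For a Carnot refrigerator COP_R = T_C/(T_H − T_C), so T_C = COP·T_H/(1 + COP).
With T_H = 304.71 K, T_C = 9.8 × 304.71/10.80 = 276.49 K.
Converting, 276.49 K = 38.02°F.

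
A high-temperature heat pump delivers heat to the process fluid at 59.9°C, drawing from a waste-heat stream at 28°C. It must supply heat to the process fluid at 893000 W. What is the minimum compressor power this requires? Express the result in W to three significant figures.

In absolute terms T_C = 301.15 K and T_H = 333.05 K, so ΔT = 31.90 K.
COP_Carnot = T_H/ΔT = 333.05/31.90 = 10.44.
Ẇ_min = Q̇/COP_Carnot = 893000/10.44 = 85530 W.

85500 W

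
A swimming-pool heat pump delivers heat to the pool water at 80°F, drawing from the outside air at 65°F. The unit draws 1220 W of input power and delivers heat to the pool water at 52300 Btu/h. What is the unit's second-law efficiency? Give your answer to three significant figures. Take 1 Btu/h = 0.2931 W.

0.349

Converting, Q̇_H = 52300 Btu/h = 15330 W, so COP_actual = Q̇_H/Ẇ = 15330/1220 = 12.56.
In absolute terms T_C = 291.48 K and T_H = 299.82 K, so ΔT = 8.333 K.
COP_Carnot = T_H/ΔT = 299.82/8.333 = 35.98.
η_II = COP_actual/COP_Carnot = 12.56/35.98 = 0.3492.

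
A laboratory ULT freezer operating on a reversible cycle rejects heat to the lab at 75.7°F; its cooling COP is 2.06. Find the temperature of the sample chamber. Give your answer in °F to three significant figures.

For a Carnot refrigerator COP_R = T_C/(T_H − T_C), so T_C = COP·T_H/(1 + COP).
With T_H = 297.43 K, T_C = 2.06 × 297.43/3.060 = 200.23 K.
Converting, 200.23 K = -99.26°F.

-99.3 °F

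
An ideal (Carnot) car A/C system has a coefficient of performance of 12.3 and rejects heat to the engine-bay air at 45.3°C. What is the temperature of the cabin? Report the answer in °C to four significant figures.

For a Carnot refrigerator COP_R = T_C/(T_H − T_C), so T_C = COP·T_H/(1 + COP).
With T_H = 318.45 K, T_C = 12.3 × 318.45/13.30 = 294.51 K.
Converting, 294.51 K = 21.36°C.

21.36 °C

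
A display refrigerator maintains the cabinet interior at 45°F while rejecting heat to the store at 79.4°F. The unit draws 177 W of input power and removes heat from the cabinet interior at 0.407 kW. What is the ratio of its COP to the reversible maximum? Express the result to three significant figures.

0.157

Converting, Q̇_C = 0.4070 kW = 407.0 W, so COP_actual = Q̇_C/Ẇ = 407.0/177.0 = 2.299.
In absolute terms T_C = 280.37 K and T_H = 299.48 K, so ΔT = 19.11 K.
COP_Carnot = T_C/ΔT = 280.37/19.11 = 14.67.
η_II = COP_actual/COP_Carnot = 2.299/14.67 = 0.1567.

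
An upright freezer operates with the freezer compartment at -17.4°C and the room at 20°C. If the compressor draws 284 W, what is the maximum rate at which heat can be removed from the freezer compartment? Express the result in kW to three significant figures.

1.94 kW

In absolute terms T_C = 255.75 K and T_H = 293.15 K, so ΔT = 37.40 K.
COP_Carnot = T_C/ΔT = 255.75/37.40 = 6.838.
Q̇_max = COP_Carnot × Ẇ = 6.838 × 284.0 W = 1942 W = 1.942 kW.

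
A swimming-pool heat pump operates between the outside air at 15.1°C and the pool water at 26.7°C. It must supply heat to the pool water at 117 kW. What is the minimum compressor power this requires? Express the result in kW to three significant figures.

In absolute terms T_C = 288.25 K and T_H = 299.85 K, so ΔT = 11.60 K.
COP_Carnot = T_H/ΔT = 299.85/11.60 = 25.85.
Ẇ_min = Q̇/COP_Carnot = 117.0/25.85 = 4.526 kW.

4.53 kW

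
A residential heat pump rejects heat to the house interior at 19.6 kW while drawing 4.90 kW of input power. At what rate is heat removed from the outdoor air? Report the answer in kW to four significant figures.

For a cyclic device the first law requires Q̇_H = Q̇_C + Ẇ.
Q̇_C = Q̇_H − Ẇ = 14.70 kW.

14.70 kW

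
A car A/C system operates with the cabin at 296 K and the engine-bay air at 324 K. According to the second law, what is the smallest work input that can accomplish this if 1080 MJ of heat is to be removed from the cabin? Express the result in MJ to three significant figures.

The reservoir spacing is ΔT = 324 − 296 = 28.00 K.
The reversible limit is COP_R = T_C/ΔT = 10.57, so W_min = Q_C/COP = Q_C·ΔT/T_C.
W_min = 1080 × 28.00/296.00 = 102.2 MJ.

102 MJ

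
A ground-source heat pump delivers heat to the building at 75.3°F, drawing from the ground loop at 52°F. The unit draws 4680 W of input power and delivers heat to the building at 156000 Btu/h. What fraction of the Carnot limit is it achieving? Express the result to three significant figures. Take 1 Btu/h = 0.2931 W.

0.426

Converting, Q̇_H = 156000 Btu/h = 45720 W, so COP_actual = Q̇_H/Ẇ = 45720/4680 = 9.770.
In absolute terms T_C = 284.26 K and T_H = 297.21 K, so ΔT = 12.94 K.
COP_Carnot = T_H/ΔT = 297.21/12.94 = 22.96.
η_II = COP_actual/COP_Carnot = 9.770/22.96 = 0.4255.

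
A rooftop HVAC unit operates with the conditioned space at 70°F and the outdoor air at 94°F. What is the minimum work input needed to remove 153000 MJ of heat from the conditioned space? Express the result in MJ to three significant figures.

6930 MJ

In absolute terms T_C = 294.26 K and T_H = 307.59 K, so ΔT = 13.33 K.
The reversible limit is COP_R = T_C/ΔT = 22.07, so W_min = Q_C/COP = Q_C·ΔT/T_C.
W_min = 153000 × 13.33/294.26 = 6933 MJ.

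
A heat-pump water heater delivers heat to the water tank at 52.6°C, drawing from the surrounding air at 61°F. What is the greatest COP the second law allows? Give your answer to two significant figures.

8.9

In absolute terms T_C = 289.26 K and T_H = 325.75 K, so ΔT = 36.49 K.
For a reversible cycle, COP_Carnot = T_H/ΔT = 325.75/36.49 = 8.927.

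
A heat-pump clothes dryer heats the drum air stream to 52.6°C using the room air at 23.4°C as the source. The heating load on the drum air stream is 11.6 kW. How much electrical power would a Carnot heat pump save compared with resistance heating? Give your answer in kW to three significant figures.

In absolute terms T_C = 296.55 K and T_H = 325.75 K, so ΔT = 29.20 K.
COP_Carnot = T_H/ΔT = 325.75/29.20 = 11.16.
Resistance heating needs Ẇ_res = Q̇_H = 11.60 kW; the reversible heat pump needs only Ẇ_hp = Q̇_H/COP = 1.040 kW.
Saving = 11.60 − 1.040 = 10.56 kW.

10.6 kW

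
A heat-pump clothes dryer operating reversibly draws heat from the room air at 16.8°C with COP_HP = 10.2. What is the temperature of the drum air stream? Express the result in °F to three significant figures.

119 °F

COP_HP = T_H/(T_H − T_C) rearranges to T_H = COP·T_C/(COP − 1).
With T_C = 289.95 K, T_H = 10.2 × 289.95/9.200 = 321.47 K.
Converting, 321.47 K = 118.97°F.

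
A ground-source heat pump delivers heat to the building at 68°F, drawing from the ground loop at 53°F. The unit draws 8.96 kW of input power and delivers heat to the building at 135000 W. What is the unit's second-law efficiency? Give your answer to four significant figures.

0.4283

Converting, Q̇_H = 135000 W = 135.0 kW, so COP_actual = Q̇_H/Ẇ = 135.0/8.960 = 15.07.
In absolute terms T_C = 284.82 K and T_H = 293.15 K, so ΔT = 8.333 K.
COP_Carnot = T_H/ΔT = 293.15/8.333 = 35.18.
η_II = COP_actual/COP_Carnot = 15.07/35.18 = 0.4283.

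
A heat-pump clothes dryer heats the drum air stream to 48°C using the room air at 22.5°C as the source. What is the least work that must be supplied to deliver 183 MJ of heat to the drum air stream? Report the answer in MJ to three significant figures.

14.5 MJ

In absolute terms T_C = 295.65 K and T_H = 321.15 K, so ΔT = 25.50 K.
The reversible limit is COP_HP = T_H/ΔT = 12.59, so W_min = Q_H/COP = Q_H·ΔT/T_H.
W_min = 183.0 × 25.50/321.15 = 14.53 MJ.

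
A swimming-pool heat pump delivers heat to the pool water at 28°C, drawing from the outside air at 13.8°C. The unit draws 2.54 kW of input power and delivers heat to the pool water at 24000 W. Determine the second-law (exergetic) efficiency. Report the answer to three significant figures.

Converting, Q̇_H = 24000 W = 24.00 kW, so COP_actual = Q̇_H/Ẇ = 24.00/2.540 = 9.449.
In absolute terms T_C = 286.95 K and T_H = 301.15 K, so ΔT = 14.20 K.
COP_Carnot = T_H/ΔT = 301.15/14.20 = 21.21.
η_II = COP_actual/COP_Carnot = 9.449/21.21 = 0.4455.

0.446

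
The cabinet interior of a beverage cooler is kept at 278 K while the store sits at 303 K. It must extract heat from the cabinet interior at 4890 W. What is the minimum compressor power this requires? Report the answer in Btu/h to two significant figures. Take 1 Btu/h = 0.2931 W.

The reservoir spacing is ΔT = 303 − 278 = 25.00 K.
COP_Carnot = T_C/ΔT = 278.00/25.00 = 11.12.
Ẇ_min = Q̇/COP_Carnot = 4890/11.12 = 439.7 W = 1500 Btu/h.

1500 Btu/h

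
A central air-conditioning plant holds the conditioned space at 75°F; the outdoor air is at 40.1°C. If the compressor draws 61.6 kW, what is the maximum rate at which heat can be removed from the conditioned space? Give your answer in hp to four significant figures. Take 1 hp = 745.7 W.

1514 hp

In absolute terms T_C = 297.04 K and T_H = 313.25 K, so ΔT = 16.21 K.
COP_Carnot = T_C/ΔT = 297.04/16.21 = 18.32.
Q̇_max = COP_Carnot × Ẇ = 18.32 × 61.60 kW = 1129 kW = 1514 hp.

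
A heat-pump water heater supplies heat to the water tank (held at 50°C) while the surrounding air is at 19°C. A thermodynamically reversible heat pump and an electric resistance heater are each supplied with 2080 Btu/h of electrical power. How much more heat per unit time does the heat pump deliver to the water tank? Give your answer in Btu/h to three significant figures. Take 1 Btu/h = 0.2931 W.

In absolute terms T_C = 292.15 K and T_H = 323.15 K, so ΔT = 31.00 K.
COP_Carnot = T_H/ΔT = 323.15/31.00 = 10.42.
The heat pump delivers Q̇_H = COP × Ẇ = 21680 Btu/h; the resistance heater delivers Ẇ = 2080 Btu/h.
Extra = (COP − 1)·Ẇ = 19600 Btu/h.

19600 Btu/h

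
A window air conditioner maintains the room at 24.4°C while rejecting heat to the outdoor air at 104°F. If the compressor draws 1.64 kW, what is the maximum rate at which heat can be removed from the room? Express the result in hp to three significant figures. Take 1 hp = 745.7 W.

In absolute terms T_C = 297.55 K and T_H = 313.15 K, so ΔT = 15.60 K.
COP_Carnot = T_C/ΔT = 297.55/15.60 = 19.07.
Q̇_max = COP_Carnot × Ẇ = 19.07 × 1.640 kW = 31.28 kW = 41.95 hp.

41.9 hp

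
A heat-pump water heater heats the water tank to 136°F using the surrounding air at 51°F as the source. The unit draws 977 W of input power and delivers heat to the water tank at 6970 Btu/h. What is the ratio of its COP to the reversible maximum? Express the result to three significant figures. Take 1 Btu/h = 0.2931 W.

Converting, Q̇_H = 6970 Btu/h = 2043 W, so COP_actual = Q̇_H/Ẇ = 2043/977.0 = 2.091.
In absolute terms T_C = 283.71 K and T_H = 330.93 K, so ΔT = 47.22 K.
COP_Carnot = T_H/ΔT = 330.93/47.22 = 7.008.
η_II = COP_actual/COP_Carnot = 2.091/7.008 = 0.2984.

0.298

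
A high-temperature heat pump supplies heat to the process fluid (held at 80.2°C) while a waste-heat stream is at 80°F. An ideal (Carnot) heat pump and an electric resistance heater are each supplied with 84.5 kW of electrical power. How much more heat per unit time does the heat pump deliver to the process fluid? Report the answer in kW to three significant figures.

473 kW

In absolute terms T_C = 299.82 K and T_H = 353.35 K, so ΔT = 53.53 K.
COP_Carnot = T_H/ΔT = 353.35/53.53 = 6.601.
The heat pump delivers Q̇_H = COP × Ẇ = 557.7 kW; the resistance heater delivers Ẇ = 84.50 kW.
Extra = (COP − 1)·Ẇ = 473.2 kW.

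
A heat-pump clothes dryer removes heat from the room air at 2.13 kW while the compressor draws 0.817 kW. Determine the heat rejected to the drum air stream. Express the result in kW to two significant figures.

2.9 kW

For a cyclic device the first law requires Q̇_H = Q̇_C + Ẇ.
Q̇_H = Q̇_C + Ẇ = 2.947 kW.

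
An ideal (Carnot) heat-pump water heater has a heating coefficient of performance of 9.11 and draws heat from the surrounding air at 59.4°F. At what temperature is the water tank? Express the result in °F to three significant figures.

123 °F

COP_HP = T_H/(T_H − T_C) rearranges to T_H = COP·T_C/(COP − 1).
With T_C = 288.37 K, T_H = 9.11 × 288.37/8.110 = 323.93 K.
Converting, 323.93 K = 123.40°F.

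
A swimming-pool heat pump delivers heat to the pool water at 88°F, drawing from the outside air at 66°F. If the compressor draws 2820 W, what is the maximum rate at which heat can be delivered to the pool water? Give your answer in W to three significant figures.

70200 W

In absolute terms T_C = 292.04 K and T_H = 304.26 K, so ΔT = 12.22 K.
COP_Carnot = T_H/ΔT = 304.26/12.22 = 24.89.
Q̇_max = COP_Carnot × Ẇ = 24.89 × 2820 W = 70200 W.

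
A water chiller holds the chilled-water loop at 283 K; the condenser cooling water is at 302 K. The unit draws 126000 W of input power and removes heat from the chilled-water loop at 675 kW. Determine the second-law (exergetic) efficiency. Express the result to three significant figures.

0.360

Converting, Q̇_C = 675.0 kW = 675000 W, so COP_actual = Q̇_C/Ẇ = 675000/126000 = 5.357.
The reservoir spacing is ΔT = 302 − 283 = 19.00 K.
COP_Carnot = T_C/ΔT = 283.00/19.00 = 14.89.
η_II = COP_actual/COP_Carnot = 5.357/14.89 = 0.3597.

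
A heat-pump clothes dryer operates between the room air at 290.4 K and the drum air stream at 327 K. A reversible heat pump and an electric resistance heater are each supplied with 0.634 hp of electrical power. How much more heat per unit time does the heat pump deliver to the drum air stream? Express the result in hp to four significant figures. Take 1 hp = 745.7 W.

The reservoir spacing is ΔT = 327 − 290.4 = 36.60 K.
COP_Carnot = T_H/ΔT = 327.00/36.60 = 8.934.
The heat pump delivers Q̇_H = COP × Ẇ = 5.664 hp; the resistance heater delivers Ẇ = 0.6340 hp.
Extra = (COP − 1)·Ẇ = 5.030 hp.

5.030 hp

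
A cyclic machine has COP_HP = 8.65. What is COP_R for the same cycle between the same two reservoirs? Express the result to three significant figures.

7.65

Since Q_H = Q_C + W for any cycle, COP_R = Q_C/W = Q_H/W − 1.
COP_R = 8.65 − 1 = 7.65.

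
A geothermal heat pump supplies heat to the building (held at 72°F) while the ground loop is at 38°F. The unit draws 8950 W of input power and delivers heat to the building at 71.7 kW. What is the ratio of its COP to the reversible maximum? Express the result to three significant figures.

Converting, Q̇_H = 71.70 kW = 71700 W, so COP_actual = Q̇_H/Ẇ = 71700/8950 = 8.011.
In absolute terms T_C = 276.48 K and T_H = 295.37 K, so ΔT = 18.89 K.
COP_Carnot = T_H/ΔT = 295.37/18.89 = 15.64.
η_II = COP_actual/COP_Carnot = 8.011/15.64 = 0.5123.

0.512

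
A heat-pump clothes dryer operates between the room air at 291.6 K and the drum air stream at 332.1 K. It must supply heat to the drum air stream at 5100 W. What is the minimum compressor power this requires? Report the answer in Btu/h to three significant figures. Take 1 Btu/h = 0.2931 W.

The reservoir spacing is ΔT = 332.1 − 291.6 = 40.50 K.
COP_Carnot = T_H/ΔT = 332.10/40.50 = 8.200.
Ẇ_min = Q̇/COP_Carnot = 5100/8.200 = 622.0 W = 2122 Btu/h.

2120 Btu/h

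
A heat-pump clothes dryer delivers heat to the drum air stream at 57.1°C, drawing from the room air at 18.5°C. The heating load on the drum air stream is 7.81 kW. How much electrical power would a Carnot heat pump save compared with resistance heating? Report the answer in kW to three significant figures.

In absolute terms T_C = 291.65 K and T_H = 330.25 K, so ΔT = 38.60 K.
COP_Carnot = T_H/ΔT = 330.25/38.60 = 8.556.
Resistance heating needs Ẇ_res = Q̇_H = 7.810 kW; the reversible heat pump needs only Ẇ_hp = Q̇_H/COP = 0.9128 kW.
Saving = 7.810 − 0.9128 = 6.897 kW.

6.90 kW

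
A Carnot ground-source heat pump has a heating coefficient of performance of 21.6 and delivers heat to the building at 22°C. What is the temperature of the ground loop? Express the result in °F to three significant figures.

COP_HP = T_H/(T_H − T_C) gives T_H − T_C = T_H/COP.
With T_H = 295.15 K, T_C = 295.15 × (1 − 1/21.6) = 281.49 K.
Converting, 281.49 K = 47.00°F.

47.0 °F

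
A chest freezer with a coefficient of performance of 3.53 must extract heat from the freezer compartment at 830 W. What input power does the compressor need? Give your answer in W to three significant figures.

235 W

Ẇ = Q̇_C/COP = 830.0/3.53 = 235.1 W.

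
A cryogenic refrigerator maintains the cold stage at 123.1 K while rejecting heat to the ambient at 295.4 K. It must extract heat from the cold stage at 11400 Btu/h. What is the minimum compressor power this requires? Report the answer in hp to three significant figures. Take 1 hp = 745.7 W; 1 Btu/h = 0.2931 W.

6.27 hp

The reservoir spacing is ΔT = 295.4 − 123.1 = 172.3 K.
COP_Carnot = T_C/ΔT = 123.10/172.3 = 0.7145.
Ẇ_min = Q̇/COP_Carnot = 11400/0.7145 = 15960 Btu/h = 6.272 hp.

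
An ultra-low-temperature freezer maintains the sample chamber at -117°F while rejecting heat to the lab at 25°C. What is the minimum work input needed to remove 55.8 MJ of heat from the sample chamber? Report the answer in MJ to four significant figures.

31.59 MJ

In absolute terms T_C = 190.37 K and T_H = 298.15 K, so ΔT = 107.8 K.
The reversible limit is COP_R = T_C/ΔT = 1.766, so W_min = Q_C/COP = Q_C·ΔT/T_C.
W_min = 55.80 × 107.8/190.37 = 31.59 MJ.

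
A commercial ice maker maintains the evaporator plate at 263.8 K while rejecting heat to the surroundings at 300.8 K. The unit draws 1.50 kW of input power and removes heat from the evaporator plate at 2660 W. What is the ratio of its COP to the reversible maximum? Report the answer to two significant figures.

Converting, Q̇_C = 2660 W = 2.660 kW, so COP_actual = Q̇_C/Ẇ = 2.660/1.500 = 1.773.
The reservoir spacing is ΔT = 300.8 − 263.8 = 37.00 K.
COP_Carnot = T_C/ΔT = 263.80/37.00 = 7.130.
η_II = COP_actual/COP_Carnot = 1.773/7.130 = 0.2487.

0.25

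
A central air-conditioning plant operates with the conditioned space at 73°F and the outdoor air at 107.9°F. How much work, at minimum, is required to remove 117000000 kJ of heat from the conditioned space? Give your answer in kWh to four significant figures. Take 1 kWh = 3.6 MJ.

2129 kWh

In absolute terms T_C = 295.93 K and T_H = 315.32 K, so ΔT = 19.39 K.
The reversible limit is COP_R = T_C/ΔT = 15.26, so W_min = Q_C/COP = Q_C·ΔT/T_C.
W_min = 117000000 × 19.39/295.93 = 7666000 kJ = 2129 kWh.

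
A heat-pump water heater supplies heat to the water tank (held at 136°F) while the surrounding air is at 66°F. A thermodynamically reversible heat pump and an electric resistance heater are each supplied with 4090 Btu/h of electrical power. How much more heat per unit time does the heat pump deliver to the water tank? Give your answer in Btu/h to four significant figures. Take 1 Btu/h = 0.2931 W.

In absolute terms T_C = 292.04 K and T_H = 330.93 K, so ΔT = 38.89 K.
COP_Carnot = T_H/ΔT = 330.93/38.89 = 8.510.
The heat pump delivers Q̇_H = COP × Ẇ = 34800 Btu/h; the resistance heater delivers Ẇ = 4090 Btu/h.
Extra = (COP − 1)·Ẇ = 30710 Btu/h.

30710 Btu/h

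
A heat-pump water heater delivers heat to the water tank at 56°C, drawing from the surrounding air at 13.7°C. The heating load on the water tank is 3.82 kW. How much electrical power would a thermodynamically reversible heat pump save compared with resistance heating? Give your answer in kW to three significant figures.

In absolute terms T_C = 286.85 K and T_H = 329.15 K, so ΔT = 42.30 K.
COP_Carnot = T_H/ΔT = 329.15/42.30 = 7.781.
Resistance heating needs Ẇ_res = Q̇_H = 3.820 kW; the reversible heat pump needs only Ẇ_hp = Q̇_H/COP = 0.4909 kW.
Saving = 3.820 − 0.4909 = 3.329 kW.

3.33 kW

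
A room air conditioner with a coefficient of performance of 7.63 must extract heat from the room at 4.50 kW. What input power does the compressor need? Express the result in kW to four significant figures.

0.5898 kW

Ẇ = Q̇_C/COP = 4.500/7.63 = 0.5898 kW.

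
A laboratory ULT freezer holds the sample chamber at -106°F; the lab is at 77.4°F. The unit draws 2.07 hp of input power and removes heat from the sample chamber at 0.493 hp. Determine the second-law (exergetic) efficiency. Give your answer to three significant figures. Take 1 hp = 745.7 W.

COP_actual = Q̇_C/Ẇ = 0.4930/2.070 = 0.2382.
In absolute terms T_C = 196.48 K and T_H = 298.37 K, so ΔT = 101.9 K.
COP_Carnot = T_C/ΔT = 196.48/101.9 = 1.928.
η_II = COP_actual/COP_Carnot = 0.2382/1.928 = 0.1235.

0.124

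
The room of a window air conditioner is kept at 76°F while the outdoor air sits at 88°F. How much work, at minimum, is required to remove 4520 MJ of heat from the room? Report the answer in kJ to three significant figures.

101000 kJ

In absolute terms T_C = 297.59 K and T_H = 304.26 K, so ΔT = 6.667 K.
The reversible limit is COP_R = T_C/ΔT = 44.64, so W_min = Q_C/COP = Q_C·ΔT/T_C.
W_min = 4520 × 6.667/297.59 = 101.3 MJ = 101300 kJ.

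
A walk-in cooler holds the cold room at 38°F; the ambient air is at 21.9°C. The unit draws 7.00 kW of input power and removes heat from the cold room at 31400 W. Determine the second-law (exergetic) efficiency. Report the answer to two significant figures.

Converting, Q̇_C = 31400 W = 31.40 kW, so COP_actual = Q̇_C/Ẇ = 31.40/7.000 = 4.486.
In absolute terms T_C = 276.48 K and T_H = 295.05 K, so ΔT = 18.57 K.
COP_Carnot = T_C/ΔT = 276.48/18.57 = 14.89.
η_II = COP_actual/COP_Carnot = 4.486/14.89 = 0.3012.

0.30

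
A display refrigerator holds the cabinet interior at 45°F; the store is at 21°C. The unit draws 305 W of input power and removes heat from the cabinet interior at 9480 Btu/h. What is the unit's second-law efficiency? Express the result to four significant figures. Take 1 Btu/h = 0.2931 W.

Converting, Q̇_C = 9480 Btu/h = 2779 W, so COP_actual = Q̇_C/Ẇ = 2779/305.0 = 9.110.
In absolute terms T_C = 280.37 K and T_H = 294.15 K, so ΔT = 13.78 K.
COP_Carnot = T_C/ΔT = 280.37/13.78 = 20.35.
η_II = COP_actual/COP_Carnot = 9.110/20.35 = 0.4477.

0.4477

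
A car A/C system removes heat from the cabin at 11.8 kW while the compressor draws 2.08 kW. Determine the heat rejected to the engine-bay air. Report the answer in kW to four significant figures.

13.88 kW

For a cyclic device the first law requires Q̇_H = Q̇_C + Ẇ.
Q̇_H = Q̇_C + Ẇ = 13.88 kW.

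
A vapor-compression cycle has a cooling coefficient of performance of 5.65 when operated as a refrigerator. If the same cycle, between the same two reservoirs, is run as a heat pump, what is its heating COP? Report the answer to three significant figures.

6.65

The first law on one cycle gives Q_H = Q_C + W, so Q_H/W = Q_C/W + 1.
COP_HP = COP_R + 1 = 5.65 + 1 = 6.65.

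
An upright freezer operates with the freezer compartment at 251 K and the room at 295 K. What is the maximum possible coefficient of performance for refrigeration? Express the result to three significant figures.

5.70

The reservoir spacing is ΔT = 295 − 251 = 44.00 K.
For a reversible cycle, COP_Carnot = T_C/ΔT = 251.00/44.00 = 5.705.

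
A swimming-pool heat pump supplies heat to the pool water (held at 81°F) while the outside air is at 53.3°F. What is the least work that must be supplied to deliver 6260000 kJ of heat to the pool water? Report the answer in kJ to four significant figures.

320700 kJ

In absolute terms T_C = 284.98 K and T_H = 300.37 K, so ΔT = 15.39 K.
The reversible limit is COP_HP = T_H/ΔT = 19.52, so W_min = Q_H/COP = Q_H·ΔT/T_H.
W_min = 6260000 × 15.39/300.37 = 320700 kJ.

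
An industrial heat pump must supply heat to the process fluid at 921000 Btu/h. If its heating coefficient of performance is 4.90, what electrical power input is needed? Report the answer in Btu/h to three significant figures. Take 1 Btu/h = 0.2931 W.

Ẇ = Q̇_H/COP_HP = 921000/4.90 = 188000 Btu/h.

188000 Btu/h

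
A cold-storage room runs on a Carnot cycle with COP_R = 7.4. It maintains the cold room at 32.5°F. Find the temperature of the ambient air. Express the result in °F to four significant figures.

99.01 °F

COP_R = T_C/(T_H − T_C) gives T_H − T_C = T_C/COP.
With T_C = 273.43 K, T_H = 273.43 × (1 + 1/7.4) = 310.38 K.
Converting, 310.38 K = 99.01°F.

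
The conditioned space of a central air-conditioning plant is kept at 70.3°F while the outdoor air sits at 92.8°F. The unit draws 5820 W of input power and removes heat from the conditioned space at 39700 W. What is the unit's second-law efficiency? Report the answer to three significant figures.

COP_actual = Q̇_C/Ẇ = 39700/5820 = 6.821.
In absolute terms T_C = 294.43 K and T_H = 306.93 K, so ΔT = 12.50 K.
COP_Carnot = T_C/ΔT = 294.43/12.50 = 23.55.
η_II = COP_actual/COP_Carnot = 6.821/23.55 = 0.2896.

0.290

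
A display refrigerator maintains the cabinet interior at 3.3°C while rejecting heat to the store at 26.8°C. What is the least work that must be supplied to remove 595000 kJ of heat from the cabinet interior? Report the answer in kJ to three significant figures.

50600 kJ

In absolute terms T_C = 276.45 K and T_H = 299.95 K, so ΔT = 23.50 K.
The reversible limit is COP_R = T_C/ΔT = 11.76, so W_min = Q_C/COP = Q_C·ΔT/T_C.
W_min = 595000 × 23.50/276.45 = 50580 kJ.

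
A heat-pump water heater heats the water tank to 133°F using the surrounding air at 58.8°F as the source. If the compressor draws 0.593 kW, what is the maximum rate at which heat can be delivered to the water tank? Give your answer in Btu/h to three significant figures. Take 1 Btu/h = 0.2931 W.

In absolute terms T_C = 288.04 K and T_H = 329.26 K, so ΔT = 41.22 K.
COP_Carnot = T_H/ΔT = 329.26/41.22 = 7.987.
Q̇_max = COP_Carnot × Ẇ = 7.987 × 0.5930 kW = 4.737 kW = 16160 Btu/h.

16200 Btu/h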